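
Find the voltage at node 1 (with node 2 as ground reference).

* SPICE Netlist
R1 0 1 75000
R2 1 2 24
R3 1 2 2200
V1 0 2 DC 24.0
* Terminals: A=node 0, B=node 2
Nodal analysis, taking node 2 as the 0 V reference.
Source V1 fixes V_0 = 24 V.
KCL at each unknown node (sum of currents leaving = 0; resistances in Ω):
  Node 1: (V_1 - 24)/75000 + (V_1 - 0)/24 + (V_1 - 0)/2200 = 0
Collecting terms: 0.04213 × V_1 = 0.00032  =>  V_1 = 0.007595 V
The requested potential is V_1 = 0.007595 V.

Final answer: V_1 = 0.007595 V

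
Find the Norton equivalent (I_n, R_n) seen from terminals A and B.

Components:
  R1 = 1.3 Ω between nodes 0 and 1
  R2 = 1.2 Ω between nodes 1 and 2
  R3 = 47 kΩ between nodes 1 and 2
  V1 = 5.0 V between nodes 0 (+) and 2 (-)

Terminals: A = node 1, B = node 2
Find the Thévenin equivalent first; then I_n = V_th/R_th and R_n = R_th.
Step 1 — V_th is the open-circuit voltage V_A - V_B (nothing connected across the terminals).
Nodal analysis, taking node 2 as the 0 V reference.
Source V1 fixes V_0 = 5 V.
KCL at each unknown node (sum of currents leaving = 0; resistances in Ω):
  Node 1: (V_1 - 5)/1.3 + (V_1 - 0)/1.2 + (V_1 - 0)/47000 = 0
Collecting terms: 1.603 × V_1 = 3.846  =>  V_1 = 2.4 V
V_th = V_1 - V_2 = 2.4 - 0 = 2.4 V
Step 2 — R_th: zero the source — replace V1 by a short circuit (node 2 merges into node 0) — and find the resistance seen between A (node 1) and B (node 0).
Reduce the network between node 1 (A) and node 0 (B) by series/parallel combination:
  Rp1 = R1 ‖ R2 ‖ R3 (parallel, all between nodes 0 and 1) = 1/(1/1.3 + 1/1.2 + 1/47000) = 0.624 Ω
R_th = 0.624 Ω
I_n = V_th/R_th = 2.4/0.624 = 3.846 A, and R_n = R_th = 0.624 Ω

Final answer: I_n = 3.846 A, R_n = 0.624 Ω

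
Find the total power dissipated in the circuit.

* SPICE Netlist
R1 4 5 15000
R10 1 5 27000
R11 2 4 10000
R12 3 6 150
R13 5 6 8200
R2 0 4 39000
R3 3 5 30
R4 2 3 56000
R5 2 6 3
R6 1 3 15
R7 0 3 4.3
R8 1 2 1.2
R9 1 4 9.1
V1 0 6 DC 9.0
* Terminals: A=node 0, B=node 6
Nodal analysis, taking node 6 as the 0 V reference.
Source V1 fixes V_0 = 9 V.
KCL at each unknown node (sum of currents leaving = 0; resistances in Ω):
  Node 1: (V_1 - V_3)/15 + (V_1 - V_2)/1.2 + (V_1 - V_4)/9.1 + (V_1 - V_5)/27000 = 0
  Node 2: (V_2 - V_3)/56000 + (V_2 - 0)/3 + (V_2 - V_1)/1.2 + (V_2 - V_4)/10000 = 0
  Node 3: (V_3 - V_5)/30 + (V_3 - V_2)/56000 + (V_3 - V_1)/15 + (V_3 - 9)/4.3 + (V_3 - 0)/150 = 0
  Node 4: (V_4 - V_5)/15000 + (V_4 - 9)/39000 + (V_4 - V_1)/9.1 + (V_4 - V_2)/10000 = 0
  Node 5: (V_5 - V_4)/15000 + (V_5 - V_3)/30 + (V_5 - V_1)/27000 + (V_5 - 0)/8200 = 0
Collecting terms (coefficients in siemens):
  1.01·V_1 - 0.8333·V_2 - 0.06667·V_3 - 0.1099·V_4 - 0.00003704·V_5 = 0
  1.167·V_2 - 0.8333·V_1 - 0.00001786·V_3 - 0.0001·V_4 = 0
  0.3392·V_3 - 0.06667·V_1 - 0.00001786·V_2 - 0.03333·V_5 = 2.093
  0.1101·V_4 - 0.1099·V_1 - 0.0001·V_2 - 0.00006667·V_5 = 0.0002308
  0.03356·V_5 - 0.00003704·V_1 - 0.03333·V_3 - 0.00006667·V_4 = 0
Solving these 5 simultaneous equations (Gaussian elimination) gives:
  V_1 = 1.573 V, V_2 = 1.124 V, V_3 = 7.18 V, V_4 = 1.578 V
  V_5 = 7.137 V
Power in each resistor, P = (ΔV)²/R:
  P_R1 = (1.578 - 7.137)²/15000 = 0.00206 W
  P_R2 = (9 - 1.578)²/39000 = 0.001412 W
  P_R3 = (7.18 - 7.137)²/30 = 0.00006281 W
  P_R4 = (1.124 - 7.18)²/56000 = 0.000655 W
  P_R5 = (1.124 - 0)²/3 = 0.4211 W
  P_R6 = (1.573 - 7.18)²/15 = 2.096 W
  P_R7 = (9 - 7.18)²/4.3 = 0.7702 W
  P_R8 = (1.573 - 1.124)²/1.2 = 0.1683 W
  P_R9 = (1.573 - 1.578)²/9.1 = 0.000002418 W
  P_R10 = (1.573 - 7.137)²/27000 = 0.001146 W
  P_R11 = (1.124 - 1.578)²/10000 = 0.00002062 W
  P_R12 = (7.18 - 0)²/150 = 0.3437 W
  P_R13 = (7.137 - 0)²/8200 = 0.006211 W
P_total = P_R1 + P_R2 + P_R3 + P_R4 + P_R5 + P_R6 + P_R7 + P_R8 + P_R9 + P_R10 + P_R11 + P_R12 + P_R13 = 3.811 W

Final answer: 3.811 W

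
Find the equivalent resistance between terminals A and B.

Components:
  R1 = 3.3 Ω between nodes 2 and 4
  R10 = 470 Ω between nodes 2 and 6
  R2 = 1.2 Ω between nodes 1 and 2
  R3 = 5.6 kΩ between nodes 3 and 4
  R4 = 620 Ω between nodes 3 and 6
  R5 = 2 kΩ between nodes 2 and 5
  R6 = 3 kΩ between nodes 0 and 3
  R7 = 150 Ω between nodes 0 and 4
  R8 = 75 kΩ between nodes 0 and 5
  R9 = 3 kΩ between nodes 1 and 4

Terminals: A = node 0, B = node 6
The network is not a plain series/parallel combination. Inject a 1 A test current into terminal A (node 0) and return it from terminal B (node 6); then R_eq = V_A / (1 A).
Nodal analysis, taking node 6 as the 0 V reference.
Current source I_test pushes 1 A into node 0 and draws it out of node 6.
KCL at each unknown node (sum of currents leaving = 0; resistances in Ω):
  Node 0: (V_0 - V_3)/3000 + (V_0 - V_4)/150 + (V_0 - V_5)/75000 - 1 = 0
  Node 1: (V_1 - V_2)/1.2 + (V_1 - V_4)/3000 = 0
  Node 2: (V_2 - V_1)/1.2 + (V_2 - V_4)/3.3 + (V_2 - V_5)/2000 + (V_2 - 0)/470 = 0
  Node 3: (V_3 - V_0)/3000 + (V_3 - V_4)/5600 + (V_3 - 0)/620 = 0
  Node 4: (V_4 - V_0)/150 + (V_4 - V_1)/3000 + (V_4 - V_2)/3.3 + (V_4 - V_3)/5600 = 0
  Node 5: (V_5 - V_0)/75000 + (V_5 - V_2)/2000 = 0
Collecting terms (coefficients in siemens):
  0.007013·V_0 - 0.0003333·V_3 - 0.006667·V_4 - 0.00001333·V_5 = 1
  0.8337·V_1 - 0.8333·V_2 - 0.0003333·V_4 = 0
  1.139·V_2 - 0.8333·V_1 - 0.303·V_4 - 0.0005·V_5 = 0
  0.002125·V_3 - 0.0003333·V_0 - 0.0001786·V_4 = 0
  0.3102·V_4 - 0.006667·V_0 - 0.0003333·V_1 - 0.303·V_2 - 0.0001786·V_3 = 0
  0.0005133·V_5 - 0.00001333·V_0 - 0.0005·V_2 = 0
Solving these 6 simultaneous equations (Gaussian elimination) gives:
  V_0 = 516.3 V, V_1 = 384 V, V_2 = 384 V, V_3 = 113.5 V
  V_4 = 386.7 V, V_5 = 387.4 V
R_eq = V_0 / 1 A = 516.3 Ω

Final answer: 516.3 Ω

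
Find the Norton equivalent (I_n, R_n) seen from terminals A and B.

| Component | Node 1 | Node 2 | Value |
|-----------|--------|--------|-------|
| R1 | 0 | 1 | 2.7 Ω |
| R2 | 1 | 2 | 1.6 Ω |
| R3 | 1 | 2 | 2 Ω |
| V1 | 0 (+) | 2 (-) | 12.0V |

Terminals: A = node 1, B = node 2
Find the Thévenin equivalent first; then I_n = V_th/R_th and R_n = R_th.
Step 1 — V_th is the open-circuit voltage V_A - V_B (nothing connected across the terminals).
Nodal analysis, taking node 2 as the 0 V reference.
Source V1 fixes V_0 = 12 V.
KCL at each unknown node (sum of currents leaving = 0; resistances in Ω):
  Node 1: (V_1 - 12)/2.7 + (V_1 - 0)/1.6 + (V_1 - 0)/2 = 0
Collecting terms: 1.495 × V_1 = 4.444  =>  V_1 = 2.972 V
V_th = V_1 - V_2 = 2.972 - 0 = 2.972 V
Step 2 — R_th: zero the source — replace V1 by a short circuit (node 2 merges into node 0) — and find the resistance seen between A (node 1) and B (node 0).
Reduce the network between node 1 (A) and node 0 (B) by series/parallel combination:
  Rp1 = R1 ‖ R2 ‖ R3 (parallel, all between nodes 0 and 1) = 1/(1/2.7 + 1/1.6 + 1/2) = 0.6687 Ω
R_th = 0.6687 Ω
I_n = V_th/R_th = 2.972/0.6687 = 4.444 A, and R_n = R_th = 0.6687 Ω

Final answer: I_n = 4.444 A, R_n = 0.6687 Ω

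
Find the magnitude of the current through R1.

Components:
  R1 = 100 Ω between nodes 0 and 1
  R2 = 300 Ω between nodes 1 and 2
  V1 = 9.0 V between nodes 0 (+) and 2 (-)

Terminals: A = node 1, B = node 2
Nodal analysis, taking node 2 as the 0 V reference.
Source V1 fixes V_0 = 9 V.
KCL at each unknown node (sum of currents leaving = 0; resistances in Ω):
  Node 1: (V_1 - 9)/100 + (V_1 - 0)/300 = 0
Collecting terms: 0.01333 × V_1 = 0.09  =>  V_1 = 6.75 V
I_R1 = (V_0 - V_1)/R1 = (9 - 6.75)/100 = 0.0225 A
|I_R1| = 0.0225 A

Final answer: |I_R1| = 0.0225 A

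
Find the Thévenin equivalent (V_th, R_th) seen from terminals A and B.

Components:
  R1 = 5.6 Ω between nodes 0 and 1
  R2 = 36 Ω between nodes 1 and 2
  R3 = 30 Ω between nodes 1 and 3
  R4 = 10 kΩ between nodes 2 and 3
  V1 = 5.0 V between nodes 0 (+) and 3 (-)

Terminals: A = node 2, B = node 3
Step 1 — V_th is the open-circuit voltage V_A - V_B (nothing connected across the terminals).
Nodal analysis, taking node 3 as the 0 V reference.
Source V1 fixes V_0 = 5 V.
KCL at each unknown node (sum of currents leaving = 0; resistances in Ω):
  Node 1: (V_1 - 5)/5.6 + (V_1 - V_2)/36 + (V_1 - 0)/30 = 0
  Node 2: (V_2 - V_1)/36 + (V_2 - 0)/10000 = 0
Collecting terms (coefficients in siemens):
  0.2397·V_1 - 0.02778·V_2 = 0.8929
  0.02788·V_2 - 0.02778·V_1 = 0
Determinant D = (0.2397)(0.02788) - (-0.02778)(-0.02778) = 0.00591
V_1 = [(0.8929)(0.02788) - (-0.02778)(0)]/D = 4.212 V
V_2 = [(0.2397)(0) - (0.8929)(-0.02778)]/D = 4.196 V
V_th = V_2 - V_3 = 4.196 - 0 = 4.196 V
Step 2 — R_th: zero the source — replace V1 by a short circuit (node 3 merges into node 0) — and find the resistance seen between A (node 2) and B (node 0).
Reduce the network between node 2 (A) and node 0 (B) by series/parallel combination:
  Rp1 = R1 ‖ R3 (parallel, both between nodes 0 and 1) = 1/(1/5.6 + 1/30) = 4.719 Ω
  Rs1 = R2 + Rp1 (series, joined only at node 1) = 36 + 4.719 = 40.72 Ω
  Rp2 = R4 ‖ Rs1 (parallel, both between nodes 0 and 2) = 1/(1/10000 + 1/40.72) = 40.55 Ω
R_th = 40.55 Ω

Final answer: V_th = 4.196 V, R_th = 40.55 Ω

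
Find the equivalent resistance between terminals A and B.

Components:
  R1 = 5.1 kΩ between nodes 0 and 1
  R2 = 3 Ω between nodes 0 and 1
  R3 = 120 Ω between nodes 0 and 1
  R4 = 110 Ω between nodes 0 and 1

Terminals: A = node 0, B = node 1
Reduce the network between node 0 (A) and node 1 (B) by series/parallel combination:
  Rp1 = R1 ‖ R2 ‖ R3 ‖ R4 (parallel, all between nodes 0 and 1) = 1/(1/5100 + 1/3 + 1/120 + 1/110) = 2.849 Ω
R_eq = 2.849 Ω

Final answer: 2.849 Ω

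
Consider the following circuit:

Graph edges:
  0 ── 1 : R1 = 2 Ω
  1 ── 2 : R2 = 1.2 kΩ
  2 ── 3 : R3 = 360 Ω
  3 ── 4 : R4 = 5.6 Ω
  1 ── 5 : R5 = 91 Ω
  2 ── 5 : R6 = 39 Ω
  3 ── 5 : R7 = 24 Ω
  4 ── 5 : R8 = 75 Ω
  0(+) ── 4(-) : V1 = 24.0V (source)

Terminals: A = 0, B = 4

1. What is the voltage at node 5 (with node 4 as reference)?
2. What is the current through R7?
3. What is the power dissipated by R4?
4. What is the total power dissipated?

Nodal analysis, taking node 4 as the 0 V reference.
Source V1 fixes V_0 = 24 V.
KCL at each unknown node (sum of currents leaving = 0; resistances in Ω):
  Node 1: (V_1 - 24)/2 + (V_1 - V_2)/1200 + (V_1 - V_5)/91 = 0
  Node 2: (V_2 - V_1)/1200 + (V_2 - V_3)/360 + (V_2 - V_5)/39 = 0
  Node 3: (V_3 - V_2)/360 + (V_3 - 0)/5.6 + (V_3 - V_5)/24 = 0
  Node 5: (V_5 - V_1)/91 + (V_5 - V_2)/39 + (V_5 - V_3)/24 + (V_5 - 0)/75 = 0
Collecting terms (coefficients in siemens):
  0.5118·V_1 - 0.0008333·V_2 - 0.01099·V_5 = 12
  0.02925·V_2 - 0.0008333·V_1 - 0.002778·V_3 - 0.02564·V_5 = 0
  0.223·V_3 - 0.002778·V_2 - 0.04167·V_5 = 0
  0.09163·V_5 - 0.01099·V_1 - 0.02564·V_2 - 0.04167·V_3 = 0
Solving these 4 simultaneous equations (Gaussian elimination) gives:
  V_1 = 23.55 V, V_2 = 4.767 V, V_3 = 0.914 V, V_5 = 4.574 V
Part 1:
  Read off the nodal solution: V_5 = 4.574 V
Part 2:
  I_R7 = (V_3 - V_5)/R7 = (0.914 - 4.574)/24 = -0.1525 A
  Magnitude: I_R7 = 0.1525 A
Part 3:
  I_R4 = (V_3 - V_4)/R4 = (0.914 - 0)/5.6 = 0.1632 A
  P_R4 = I_R4² × R4 = (0.1632)² × 5.6 = 0.1492 W
Part 4:
  Power in each resistor, P = (ΔV)²/R:
    P_R1 = (24 - 23.55)²/2 = 0.1005 W
    P_R2 = (23.55 - 4.767)²/1200 = 0.294 W
    P_R3 = (4.767 - 0.914)²/360 = 0.04124 W
    P_R4 = (0.914 - 0)²/5.6 = 0.1492 W
    P_R5 = (23.55 - 4.574)²/91 = 3.958 W
    P_R6 = (4.767 - 4.574)²/39 = 0.0009557 W
    P_R7 = (0.914 - 4.574)²/24 = 0.5582 W
    P_R8 = (0 - 4.574)²/75 = 0.279 W
  P_total = P_R1 + P_R2 + P_R3 + P_R4 + P_R5 + P_R6 + P_R7 + P_R8 = 5.381 W

Final answers:
1. V_5 = 4.574 V
2. I_R7 = 0.1525 A
3. P_R4 = 0.1492 W
4. P_total = 5.381 W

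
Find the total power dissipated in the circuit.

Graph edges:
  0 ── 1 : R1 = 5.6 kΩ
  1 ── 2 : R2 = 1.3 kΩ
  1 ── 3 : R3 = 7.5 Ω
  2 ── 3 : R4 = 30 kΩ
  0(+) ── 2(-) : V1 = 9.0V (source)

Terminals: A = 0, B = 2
Nodal analysis, taking node 2 as the 0 V reference.
Source V1 fixes V_0 = 9 V.
KCL at each unknown node (sum of currents leaving = 0; resistances in Ω):
  Node 1: (V_1 - 9)/5600 + (V_1 - 0)/1300 + (V_1 - V_3)/7.5 = 0
  Node 3: (V_3 - V_1)/7.5 + (V_3 - 0)/30000 = 0
Collecting terms (coefficients in siemens):
  0.1343·V_1 - 0.1333·V_3 = 0.001607
  0.1334·V_3 - 0.1333·V_1 = 0
Determinant D = (0.1343)(0.1334) - (-0.1333)(-0.1333) = 0.0001308
V_1 = [(0.001607)(0.1334) - (-0.1333)(0)]/D = 1.638 V
V_3 = [(0.1343)(0) - (0.001607)(-0.1333)]/D = 1.638 V
Power in each resistor, P = (ΔV)²/R:
  P_R1 = (9 - 1.638)²/5600 = 0.009678 W
  P_R2 = (1.638 - 0)²/1300 = 0.002064 W
  P_R3 = (1.638 - 1.638)²/7.5 = 0.00000002235 W
  P_R4 = (0 - 1.638)²/30000 = 0.0000894 W
P_total = P_R1 + P_R2 + P_R3 + P_R4 = 0.01183 W

Final answer: 0.01183 W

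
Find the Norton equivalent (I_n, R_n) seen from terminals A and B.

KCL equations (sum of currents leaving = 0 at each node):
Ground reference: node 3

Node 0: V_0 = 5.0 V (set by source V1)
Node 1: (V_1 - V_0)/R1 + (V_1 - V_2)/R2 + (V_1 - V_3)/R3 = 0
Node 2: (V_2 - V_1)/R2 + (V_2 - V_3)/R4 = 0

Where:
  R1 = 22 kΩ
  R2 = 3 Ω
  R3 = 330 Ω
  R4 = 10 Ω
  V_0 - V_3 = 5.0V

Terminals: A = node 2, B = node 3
Find the Thévenin equivalent first; then I_n = V_th/R_th and R_n = R_th.
Step 1 — V_th is the open-circuit voltage V_A - V_B (nothing connected across the terminals).
Nodal analysis, taking node 3 as the 0 V reference.
Source V1 fixes V_0 = 5 V.
KCL at each unknown node (sum of currents leaving = 0; resistances in Ω):
  Node 1: (V_1 - 5)/22000 + (V_1 - V_2)/3 + (V_1 - 0)/330 = 0
  Node 2: (V_2 - V_1)/3 + (V_2 - 0)/10 = 0
Collecting terms (coefficients in siemens):
  0.3364·V_1 - 0.3333·V_2 = 0.0002273
  0.4333·V_2 - 0.3333·V_1 = 0
Determinant D = (0.3364)(0.4333) - (-0.3333)(-0.3333) = 0.03467
V_1 = [(0.0002273)(0.4333) - (-0.3333)(0)]/D = 0.002841 V
V_2 = [(0.3364)(0) - (0.0002273)(-0.3333)]/D = 0.002185 V
V_th = V_2 - V_3 = 0.002185 - 0 = 0.002185 V
Step 2 — R_th: zero the source — replace V1 by a short circuit (node 3 merges into node 0) — and find the resistance seen between A (node 2) and B (node 0).
Reduce the network between node 2 (A) and node 0 (B) by series/parallel combination:
  Rp1 = R1 ‖ R3 (parallel, both between nodes 0 and 1) = 1/(1/22000 + 1/330) = 325.1 Ω
  Rs1 = R2 + Rp1 (series, joined only at node 1) = 3 + 325.1 = 328.1 Ω
  Rp2 = R4 ‖ Rs1 (parallel, both between nodes 0 and 2) = 1/(1/10 + 1/328.1) = 9.704 Ω
R_th = 9.704 Ω
I_n = V_th/R_th = 0.002185/9.704 = 0.0002252 A, and R_n = R_th = 9.704 Ω

Final answer: I_n = 0.0002252 A, R_n = 9.704 Ω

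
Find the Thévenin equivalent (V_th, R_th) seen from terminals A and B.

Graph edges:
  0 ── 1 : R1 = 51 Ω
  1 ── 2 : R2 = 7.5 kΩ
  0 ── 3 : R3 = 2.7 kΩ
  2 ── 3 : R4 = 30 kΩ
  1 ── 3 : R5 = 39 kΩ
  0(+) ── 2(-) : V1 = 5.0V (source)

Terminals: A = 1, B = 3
Step 1 — V_th is the open-circuit voltage V_A - V_B (nothing connected across the terminals).
Nodal analysis, taking node 2 as the 0 V reference.
Source V1 fixes V_0 = 5 V.
KCL at each unknown node (sum of currents leaving = 0; resistances in Ω):
  Node 1: (V_1 - 5)/51 + (V_1 - 0)/7500 + (V_1 - V_3)/39000 = 0
  Node 3: (V_3 - 5)/2700 + (V_3 - 0)/30000 + (V_3 - V_1)/39000 = 0
Collecting terms (coefficients in siemens):
  0.01977·V_1 - 0.00002564·V_3 = 0.09804
  0.0004293·V_3 - 0.00002564·V_1 = 0.001852
Determinant D = (0.01977)(0.0004293) - (-0.00002564)(-0.00002564) = 0.000008486
V_1 = [(0.09804)(0.0004293) - (-0.00002564)(0.001852)]/D = 4.966 V
V_3 = [(0.01977)(0.001852) - (0.09804)(-0.00002564)]/D = 4.61 V
V_th = V_1 - V_3 = 4.966 - 4.61 = 0.356 V
Step 2 — R_th: zero the source — replace V1 by a short circuit (node 2 merges into node 0) — and find the resistance seen between A (node 1) and B (node 3).
Reduce the network between node 1 (A) and node 3 (B) by series/parallel combination:
  Rp1 = R1 ‖ R2 (parallel, both between nodes 0 and 1) = 1/(1/51 + 1/7500) = 50.66 Ω
  Rp2 = R3 ‖ R4 (parallel, both between nodes 0 and 3) = 1/(1/2700 + 1/30000) = 2477 Ω
  Rs1 = Rp1 + Rp2 (series, joined only at node 0) = 50.66 + 2477 = 2528 Ω
  Rp3 = R5 ‖ Rs1 (parallel, both between nodes 1 and 3) = 1/(1/39000 + 1/2528) = 2374 Ω
R_th = 2.374 kΩ

Final answer: V_th = 0.356 V, R_th = 2.374 kΩ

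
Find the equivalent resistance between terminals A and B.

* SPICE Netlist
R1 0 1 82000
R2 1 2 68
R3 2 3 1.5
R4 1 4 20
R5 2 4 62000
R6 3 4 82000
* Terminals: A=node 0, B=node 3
The network is not a plain series/parallel combination. Inject a 1 A test current into terminal A (node 0) and return it from terminal B (node 3); then R_eq = V_A / (1 A).
Nodal analysis, taking node 3 as the 0 V reference.
Current source I_test pushes 1 A into node 0 and draws it out of node 3.
KCL at each unknown node (sum of currents leaving = 0; resistances in Ω):
  Node 0: (V_0 - V_1)/82000 - 1 = 0
  Node 1: (V_1 - V_0)/82000 + (V_1 - V_2)/68 + (V_1 - V_4)/20 = 0
  Node 2: (V_2 - V_1)/68 + (V_2 - 0)/1.5 + (V_2 - V_4)/62000 = 0
  Node 4: (V_4 - V_1)/20 + (V_4 - V_2)/62000 + (V_4 - 0)/82000 = 0
Collecting terms (coefficients in siemens):
  0.0000122·V_0 - 0.0000122·V_1 = 1
  0.06472·V_1 - 0.0000122·V_0 - 0.01471·V_2 - 0.05·V_4 = 0
  0.6814·V_2 - 0.01471·V_1 - 0.00001613·V_4 = 0
  0.05003·V_4 - 0.05·V_1 - 0.00001613·V_2 = 0
Solving these 4 simultaneous equations (Gaussian elimination) gives:
  V_0 = 82070 V, V_1 = 69.37 V, V_2 = 1.499 V, V_4 = 69.33 V
R_eq = V_0 / 1 A = 82070 Ω = 82.07 kΩ

Final answer: 82.07 kΩ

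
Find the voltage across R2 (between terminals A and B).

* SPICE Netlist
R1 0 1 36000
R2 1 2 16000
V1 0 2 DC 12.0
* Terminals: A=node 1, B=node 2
R1 and R2 are in series across V1 (node 0 → node 1 → node 2), and the output A–B is taken across R2, so this is a voltage divider.
Series current: I = V1/(R1 + R2) = 12/(36000 + 16000) = 12/52000 = 0.0002308 A
V_R2 = I × R2 = V1 × R2/(R1 + R2) = 12 × 16000/52000 = 3.692 V

Final answer: 3.692 V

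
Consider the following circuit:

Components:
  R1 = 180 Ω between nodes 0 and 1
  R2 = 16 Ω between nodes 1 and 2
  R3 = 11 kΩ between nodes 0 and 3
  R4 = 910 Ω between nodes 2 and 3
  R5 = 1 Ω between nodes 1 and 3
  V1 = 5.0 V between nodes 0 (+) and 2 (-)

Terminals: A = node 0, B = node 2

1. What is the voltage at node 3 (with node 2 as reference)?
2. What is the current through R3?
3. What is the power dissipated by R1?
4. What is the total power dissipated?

Nodal analysis, taking node 2 as the 0 V reference.
Source V1 fixes V_0 = 5 V.
KCL at each unknown node (sum of currents leaving = 0; resistances in Ω):
  Node 1: (V_1 - 5)/180 + (V_1 - 0)/16 + (V_1 - V_3)/1 = 0
  Node 3: (V_3 - 5)/11000 + (V_3 - 0)/910 + (V_3 - V_1)/1 = 0
Collecting terms (coefficients in siemens):
  1.068·V_1 - 1·V_3 = 0.02778
  1.001·V_3 - 1·V_1 = 0.0004545
Determinant D = (1.068)(1.001) - (-1)(-1) = 0.06933
V_1 = [(0.02778)(1.001) - (-1)(0.0004545)]/D = 0.4077 V
V_3 = [(1.068)(0.0004545) - (0.02778)(-1)]/D = 0.4077 V
Part 1:
  Read off the nodal solution: V_3 = 0.4077 V
Part 2:
  I_R3 = (V_0 - V_3)/R3 = (5 - 0.4077)/11000 = 0.0004175 A
  Magnitude: I_R3 = 0.0004175 A
Part 3:
  I_R1 = (V_0 - V_1)/R1 = (5 - 0.4077)/180 = 0.02551 A
  P_R1 = I_R1² × R1 = (0.02551)² × 180 = 0.1172 W
Part 4:
  Power in each resistor, P = (ΔV)²/R:
    P_R1 = (5 - 0.4077)²/180 = 0.1172 W
    P_R2 = (0.4077 - 0)²/16 = 0.01039 W
    P_R3 = (5 - 0.4077)²/11000 = 0.001917 W
    P_R4 = (0 - 0.4077)²/910 = 0.0001826 W
    P_R5 = (0.4077 - 0.4077)²/1 = 0.0000000009316 W
  P_total = P_R1 + P_R2 + P_R3 + P_R4 + P_R5 = 0.1297 W

Final answers:
1. V_3 = 0.4077 V
2. I_R3 = 0.0004175 A
3. P_R1 = 0.1172 W
4. P_total = 0.1297 W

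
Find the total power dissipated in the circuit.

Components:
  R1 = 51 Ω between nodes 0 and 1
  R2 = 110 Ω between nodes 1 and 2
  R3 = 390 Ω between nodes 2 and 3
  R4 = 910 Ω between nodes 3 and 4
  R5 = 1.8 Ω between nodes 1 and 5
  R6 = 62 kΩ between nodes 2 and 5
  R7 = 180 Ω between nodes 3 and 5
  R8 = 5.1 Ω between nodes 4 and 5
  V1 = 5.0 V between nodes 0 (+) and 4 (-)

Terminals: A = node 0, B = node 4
Nodal analysis, taking node 4 as the 0 V reference.
Source V1 fixes V_0 = 5 V.
KCL at each unknown node (sum of currents leaving = 0; resistances in Ω):
  Node 1: (V_1 - 5)/51 + (V_1 - V_2)/110 + (V_1 - V_5)/1.8 = 0
  Node 2: (V_2 - V_1)/110 + (V_2 - V_3)/390 + (V_2 - V_5)/62000 = 0
  Node 3: (V_3 - V_2)/390 + (V_3 - 0)/910 + (V_3 - V_5)/180 = 0
  Node 5: (V_5 - V_1)/1.8 + (V_5 - V_2)/62000 + (V_5 - V_3)/180 + (V_5 - 0)/5.1 = 0
Collecting terms (coefficients in siemens):
  0.5843·V_1 - 0.009091·V_2 - 0.5556·V_5 = 0.09804
  0.01167·V_2 - 0.009091·V_1 - 0.002564·V_3 - 0.00001613·V_5 = 0
  0.009219·V_3 - 0.002564·V_2 - 0.005556·V_5 = 0
  0.7572·V_5 - 0.5556·V_1 - 0.00001613·V_2 - 0.005556·V_3 = 0
Solving these 4 simultaneous equations (Gaussian elimination) gives:
  V_1 = 0.5932 V, V_2 = 0.5546 V, V_3 = 0.4184 V, V_5 = 0.4383 V
Power in each resistor, P = (ΔV)²/R:
  P_R1 = (5 - 0.5932)²/51 = 0.3808 W
  P_R2 = (0.5932 - 0.5546)²/110 = 0.00001356 W
  P_R3 = (0.5546 - 0.4184)²/390 = 0.00004756 W
  P_R4 = (0.4184 - 0)²/910 = 0.0001924 W
  P_R5 = (0.5932 - 0.4383)²/1.8 = 0.01333 W
  P_R6 = (0.5546 - 0.4383)²/62000 = 0.0000002181 W
  P_R7 = (0.4184 - 0.4383)²/180 = 0.000002202 W
  P_R8 = (0 - 0.4383)²/5.1 = 0.03767 W
P_total = P_R1 + P_R2 + P_R3 + P_R4 + P_R5 + P_R6 + P_R7 + P_R8 = 0.432 W

Final answer: 0.432 W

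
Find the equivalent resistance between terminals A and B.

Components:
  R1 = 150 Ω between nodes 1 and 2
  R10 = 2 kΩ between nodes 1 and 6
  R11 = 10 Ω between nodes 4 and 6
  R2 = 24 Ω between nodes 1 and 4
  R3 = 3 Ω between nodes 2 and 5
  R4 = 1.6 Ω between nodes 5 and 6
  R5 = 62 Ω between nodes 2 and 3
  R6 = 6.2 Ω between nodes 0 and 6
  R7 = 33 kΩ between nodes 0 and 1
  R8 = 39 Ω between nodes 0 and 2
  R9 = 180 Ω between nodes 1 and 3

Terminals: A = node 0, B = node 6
The network is not a plain series/parallel combination. Inject a 1 A test current into terminal A (node 0) and return it from terminal B (node 6); then R_eq = V_A / (1 A).
Nodal analysis, taking node 6 as the 0 V reference.
Current source I_test pushes 1 A into node 0 and draws it out of node 6.
KCL at each unknown node (sum of currents leaving = 0; resistances in Ω):
  Node 0: (V_0 - 0)/6.2 + (V_0 - V_1)/33000 + (V_0 - V_2)/39 - 1 = 0
  Node 1: (V_1 - V_0)/33000 + (V_1 - V_2)/150 + (V_1 - V_4)/24 + (V_1 - V_3)/180 + (V_1 - 0)/2000 = 0
  Node 2: (V_2 - V_0)/39 + (V_2 - V_1)/150 + (V_2 - V_5)/3 + (V_2 - V_3)/62 = 0
  Node 3: (V_3 - V_1)/180 + (V_3 - V_2)/62 = 0
  Node 4: (V_4 - V_1)/24 + (V_4 - 0)/10 = 0
  Node 5: (V_5 - V_2)/3 + (V_5 - 0)/1.6 = 0
Collecting terms (coefficients in siemens):
  0.187·V_0 - 0.0000303·V_1 - 0.02564·V_2 = 1
  0.05442·V_1 - 0.0000303·V_0 - 0.006667·V_2 - 0.005556·V_3 - 0.04167·V_4 = 0
  0.3818·V_2 - 0.02564·V_0 - 0.006667·V_1 - 0.01613·V_3 - 0.3333·V_5 = 0
  0.02168·V_3 - 0.005556·V_1 - 0.01613·V_2 = 0
  0.1417·V_4 - 0.04167·V_1 = 0
  0.9583·V_5 - 0.3333·V_2 = 0
Solving these 6 simultaneous equations (Gaussian elimination) gives:
  V_0 = 5.425 V, V_1 = 0.151 V, V_2 = 0.5544 V, V_3 = 0.4511 V
  V_4 = 0.04441 V, V_5 = 0.1928 V
R_eq = V_0 / 1 A = 5.425 Ω

Final answer: 5.425 Ω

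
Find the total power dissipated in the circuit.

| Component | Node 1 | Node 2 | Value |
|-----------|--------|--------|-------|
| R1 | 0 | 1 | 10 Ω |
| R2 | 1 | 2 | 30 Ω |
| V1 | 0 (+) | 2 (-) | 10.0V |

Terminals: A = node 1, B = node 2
Nodal analysis, taking node 2 as the 0 V reference.
Source V1 fixes V_0 = 10 V.
KCL at each unknown node (sum of currents leaving = 0; resistances in Ω):
  Node 1: (V_1 - 10)/10 + (V_1 - 0)/30 = 0
Collecting terms: 0.1333 × V_1 = 1  =>  V_1 = 7.5 V
Power in each resistor, P = (ΔV)²/R:
  P_R1 = (10 - 7.5)²/10 = 0.625 W
  P_R2 = (7.5 - 0)²/30 = 1.875 W
P_total = P_R1 + P_R2 = 2.5 W

Final answer: 2.5 W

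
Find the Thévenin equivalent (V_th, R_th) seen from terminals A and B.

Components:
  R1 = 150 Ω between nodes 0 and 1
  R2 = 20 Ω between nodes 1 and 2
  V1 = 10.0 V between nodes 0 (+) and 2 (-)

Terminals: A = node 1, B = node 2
Step 1 — V_th is the open-circuit voltage V_A - V_B (nothing connected across the terminals).
Nodal analysis, taking node 2 as the 0 V reference.
Source V1 fixes V_0 = 10 V.
KCL at each unknown node (sum of currents leaving = 0; resistances in Ω):
  Node 1: (V_1 - 10)/150 + (V_1 - 0)/20 = 0
Collecting terms: 0.05667 × V_1 = 0.06667  =>  V_1 = 1.176 V
V_th = V_1 - V_2 = 1.176 - 0 = 1.176 V
Step 2 — R_th: zero the source — replace V1 by a short circuit (node 2 merges into node 0) — and find the resistance seen between A (node 1) and B (node 0).
Reduce the network between node 1 (A) and node 0 (B) by series/parallel combination:
  Rp1 = R1 ‖ R2 (parallel, both between nodes 0 and 1) = 1/(1/150 + 1/20) = 17.65 Ω
R_th = 17.65 Ω

Final answer: V_th = 1.176 V, R_th = 17.65 Ω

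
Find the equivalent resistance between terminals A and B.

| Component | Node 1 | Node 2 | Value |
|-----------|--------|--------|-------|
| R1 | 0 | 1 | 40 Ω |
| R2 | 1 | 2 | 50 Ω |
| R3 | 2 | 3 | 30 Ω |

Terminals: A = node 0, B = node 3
Reduce the network between node 0 (A) and node 3 (B) by series/parallel combination:
  Rs1 = R1 + R2 (series, joined only at node 1) = 40 + 50 = 90 Ω
  Rs2 = R3 + Rs1 (series, joined only at node 2) = 30 + 90 = 120 Ω
R_eq = 120 Ω

Final answer: 120 Ω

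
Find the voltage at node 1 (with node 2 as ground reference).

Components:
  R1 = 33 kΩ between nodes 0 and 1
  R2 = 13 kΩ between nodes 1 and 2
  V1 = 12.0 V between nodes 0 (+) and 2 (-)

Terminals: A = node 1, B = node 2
Nodal analysis, taking node 2 as the 0 V reference.
Source V1 fixes V_0 = 12 V.
KCL at each unknown node (sum of currents leaving = 0; resistances in Ω):
  Node 1: (V_1 - 12)/33000 + (V_1 - 0)/13000 = 0
Collecting terms: 0.0001072 × V_1 = 0.0003636  =>  V_1 = 3.391 V
The requested potential is V_1 = 3.391 V.

Final answer: V_1 = 3.391 V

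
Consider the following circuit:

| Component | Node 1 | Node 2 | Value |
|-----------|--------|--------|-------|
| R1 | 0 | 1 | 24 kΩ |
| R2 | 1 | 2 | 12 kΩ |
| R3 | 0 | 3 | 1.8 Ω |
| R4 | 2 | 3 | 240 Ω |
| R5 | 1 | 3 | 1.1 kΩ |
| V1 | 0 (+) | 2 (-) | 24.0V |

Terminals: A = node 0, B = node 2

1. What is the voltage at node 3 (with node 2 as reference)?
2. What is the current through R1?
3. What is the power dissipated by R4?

Nodal analysis, taking node 2 as the 0 V reference.
Source V1 fixes V_0 = 24 V.
KCL at each unknown node (sum of currents leaving = 0; resistances in Ω):
  Node 1: (V_1 - 24)/24000 + (V_1 - 0)/12000 + (V_1 - V_3)/1100 = 0
  Node 3: (V_3 - 24)/1.8 + (V_3 - 0)/240 + (V_3 - V_1)/1100 = 0
Collecting terms (coefficients in siemens):
  0.001034·V_1 - 0.0009091·V_3 = 0.001
  0.5606·V_3 - 0.0009091·V_1 = 13.33
Determinant D = (0.001034)(0.5606) - (-0.0009091)(-0.0009091) = 0.0005789
V_1 = [(0.001)(0.5606) - (-0.0009091)(13.33)]/D = 21.91 V
V_3 = [(0.001034)(13.33) - (0.001)(-0.0009091)]/D = 23.82 V
Part 1:
  Read off the nodal solution: V_3 = 23.82 V
Part 2:
  I_R1 = (V_0 - V_1)/R1 = (24 - 21.91)/24000 = 0.00008724 A
  Magnitude: I_R1 = 0.00008724 A
Part 3:
  I_R4 = (V_2 - V_3)/R4 = (0 - 23.82)/240 = -0.09924 A
  P_R4 = I_R4² × R4 = (-0.09924)² × 240 = 2.364 W

Final answers:
1. V_3 = 23.82 V
2. I_R1 = 8.724e-05 A
3. P_R4 = 2.364 W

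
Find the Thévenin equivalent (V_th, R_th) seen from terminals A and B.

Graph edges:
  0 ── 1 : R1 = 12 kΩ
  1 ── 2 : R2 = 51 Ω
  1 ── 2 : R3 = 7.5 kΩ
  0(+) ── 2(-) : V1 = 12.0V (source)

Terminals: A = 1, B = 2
Step 1 — V_th is the open-circuit voltage V_A - V_B (nothing connected across the terminals).
Nodal analysis, taking node 2 as the 0 V reference.
Source V1 fixes V_0 = 12 V.
KCL at each unknown node (sum of currents leaving = 0; resistances in Ω):
  Node 1: (V_1 - 12)/12000 + (V_1 - 0)/51 + (V_1 - 0)/7500 = 0
Collecting terms: 0.01982 × V_1 = 0.001  =>  V_1 = 0.05044 V
V_th = V_1 - V_2 = 0.05044 - 0 = 0.05044 V
Step 2 — R_th: zero the source — replace V1 by a short circuit (node 2 merges into node 0) — and find the resistance seen between A (node 1) and B (node 0).
Reduce the network between node 1 (A) and node 0 (B) by series/parallel combination:
  Rp1 = R1 ‖ R2 ‖ R3 (parallel, all between nodes 0 and 1) = 1/(1/12000 + 1/51 + 1/7500) = 50.44 Ω
R_th = 50.44 Ω

Final answer: V_th = 0.05044 V, R_th = 50.44 Ω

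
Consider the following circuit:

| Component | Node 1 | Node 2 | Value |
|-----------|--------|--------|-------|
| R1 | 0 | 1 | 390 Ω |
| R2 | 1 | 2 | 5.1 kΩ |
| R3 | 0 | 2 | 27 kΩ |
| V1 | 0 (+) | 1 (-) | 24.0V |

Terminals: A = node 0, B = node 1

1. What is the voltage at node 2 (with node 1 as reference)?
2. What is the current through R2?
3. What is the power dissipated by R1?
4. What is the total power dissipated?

Nodal analysis, taking node 1 as the 0 V reference.
Source V1 fixes V_0 = 24 V.
KCL at each unknown node (sum of currents leaving = 0; resistances in Ω):
  Node 2: (V_2 - 0)/5100 + (V_2 - 24)/27000 = 0
Collecting terms: 0.0002331 × V_2 = 0.0008889  =>  V_2 = 3.813 V
Part 1:
  Read off the nodal solution: V_2 = 3.813 V
Part 2:
  I_R2 = (V_1 - V_2)/R2 = (0 - 3.813)/5100 = -0.0007477 A
  Magnitude: I_R2 = 0.0007477 A
Part 3:
  I_R1 = (V_0 - V_1)/R1 = (24 - 0)/390 = 0.06154 A
  P_R1 = I_R1² × R1 = (0.06154)² × 390 = 1.477 W
Part 4:
  Power in each resistor, P = (ΔV)²/R:
    P_R1 = (24 - 0)²/390 = 1.477 W
    P_R2 = (0 - 3.813)²/5100 = 0.002851 W
    P_R3 = (24 - 3.813)²/27000 = 0.01509 W
  P_total = P_R1 + P_R2 + P_R3 = 1.495 W

Final answers:
1. V_2 = 3.813 V
2. I_R2 = 0.0007477 A
3. P_R1 = 1.477 W
4. P_total = 1.495 W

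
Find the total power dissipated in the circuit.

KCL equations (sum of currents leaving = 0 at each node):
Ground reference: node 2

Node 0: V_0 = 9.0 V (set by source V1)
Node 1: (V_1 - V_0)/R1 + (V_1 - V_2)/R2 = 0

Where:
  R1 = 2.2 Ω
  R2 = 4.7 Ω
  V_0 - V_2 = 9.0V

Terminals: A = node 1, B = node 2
Nodal analysis, taking node 2 as the 0 V reference.
Source V1 fixes V_0 = 9 V.
KCL at each unknown node (sum of currents leaving = 0; resistances in Ω):
  Node 1: (V_1 - 9)/2.2 + (V_1 - 0)/4.7 = 0
Collecting terms: 0.6673 × V_1 = 4.091  =>  V_1 = 6.13 V
Power in each resistor, P = (ΔV)²/R:
  P_R1 = (9 - 6.13)²/2.2 = 3.743 W
  P_R2 = (6.13 - 0)²/4.7 = 7.996 W
P_total = P_R1 + P_R2 = 11.74 W

Final answer: 11.74 W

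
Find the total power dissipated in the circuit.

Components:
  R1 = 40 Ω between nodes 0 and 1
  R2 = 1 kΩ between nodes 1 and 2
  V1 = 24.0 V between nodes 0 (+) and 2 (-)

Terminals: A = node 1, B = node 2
Nodal analysis, taking node 2 as the 0 V reference.
Source V1 fixes V_0 = 24 V.
KCL at each unknown node (sum of currents leaving = 0; resistances in Ω):
  Node 1: (V_1 - 24)/40 + (V_1 - 0)/1000 = 0
Collecting terms: 0.026 × V_1 = 0.6  =>  V_1 = 23.08 V
Power in each resistor, P = (ΔV)²/R:
  P_R1 = (24 - 23.08)²/40 = 0.0213 W
  P_R2 = (23.08 - 0)²/1000 = 0.5325 W
P_total = P_R1 + P_R2 = 0.5538 W

Final answer: 0.5538 W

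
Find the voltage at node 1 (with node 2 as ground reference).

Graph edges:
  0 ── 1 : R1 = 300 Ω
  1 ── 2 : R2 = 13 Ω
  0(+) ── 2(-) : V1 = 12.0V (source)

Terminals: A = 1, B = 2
Nodal analysis, taking node 2 as the 0 V reference.
Source V1 fixes V_0 = 12 V.
KCL at each unknown node (sum of currents leaving = 0; resistances in Ω):
  Node 1: (V_1 - 12)/300 + (V_1 - 0)/13 = 0
Collecting terms: 0.08026 × V_1 = 0.04  =>  V_1 = 0.4984 V
The requested potential is V_1 = 0.4984 V.

Final answer: V_1 = 0.4984 V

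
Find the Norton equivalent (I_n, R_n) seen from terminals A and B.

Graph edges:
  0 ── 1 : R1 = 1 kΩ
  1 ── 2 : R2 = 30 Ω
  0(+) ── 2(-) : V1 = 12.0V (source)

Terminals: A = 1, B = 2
Find the Thévenin equivalent first; then I_n = V_th/R_th and R_n = R_th.
Step 1 — V_th is the open-circuit voltage V_A - V_B (nothing connected across the terminals).
Nodal analysis, taking node 2 as the 0 V reference.
Source V1 fixes V_0 = 12 V.
KCL at each unknown node (sum of currents leaving = 0; resistances in Ω):
  Node 1: (V_1 - 12)/1000 + (V_1 - 0)/30 = 0
Collecting terms: 0.03433 × V_1 = 0.012  =>  V_1 = 0.3495 V
V_th = V_1 - V_2 = 0.3495 - 0 = 0.3495 V
Step 2 — R_th: zero the source — replace V1 by a short circuit (node 2 merges into node 0) — and find the resistance seen between A (node 1) and B (node 0).
Reduce the network between node 1 (A) and node 0 (B) by series/parallel combination:
  Rp1 = R1 ‖ R2 (parallel, both between nodes 0 and 1) = 1/(1/1000 + 1/30) = 29.13 Ω
R_th = 29.13 Ω
I_n = V_th/R_th = 0.3495/29.13 = 0.012 A, and R_n = R_th = 29.13 Ω

Final answer: I_n = 0.012 A, R_n = 29.13 Ω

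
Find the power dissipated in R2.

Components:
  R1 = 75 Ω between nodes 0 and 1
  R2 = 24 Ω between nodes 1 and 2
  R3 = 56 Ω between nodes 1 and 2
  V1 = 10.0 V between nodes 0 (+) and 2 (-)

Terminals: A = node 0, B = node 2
Nodal analysis, taking node 2 as the 0 V reference.
Source V1 fixes V_0 = 10 V.
KCL at each unknown node (sum of currents leaving = 0; resistances in Ω):
  Node 1: (V_1 - 10)/75 + (V_1 - 0)/24 + (V_1 - 0)/56 = 0
Collecting terms: 0.07286 × V_1 = 0.1333  =>  V_1 = 1.83 V
I_R2 = (V_1 - V_2)/R2 = (1.83 - 0)/24 = 0.07625 A
P_R2 = I_R2² × R2 = (0.07625)² × 24 = 0.1395 W

Final answer: 0.1395 W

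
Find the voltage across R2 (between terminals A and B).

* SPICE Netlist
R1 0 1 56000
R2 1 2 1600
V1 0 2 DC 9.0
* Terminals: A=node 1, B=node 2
R1 and R2 are in series across V1 (node 0 → node 1 → node 2), and the output A–B is taken across R2, so this is a voltage divider.
Series current: I = V1/(R1 + R2) = 9/(56000 + 1600) = 9/57600 = 0.0001563 A
V_R2 = I × R2 = V1 × R2/(R1 + R2) = 9 × 1600/57600 = 0.25 V

Final answer: 0.25 V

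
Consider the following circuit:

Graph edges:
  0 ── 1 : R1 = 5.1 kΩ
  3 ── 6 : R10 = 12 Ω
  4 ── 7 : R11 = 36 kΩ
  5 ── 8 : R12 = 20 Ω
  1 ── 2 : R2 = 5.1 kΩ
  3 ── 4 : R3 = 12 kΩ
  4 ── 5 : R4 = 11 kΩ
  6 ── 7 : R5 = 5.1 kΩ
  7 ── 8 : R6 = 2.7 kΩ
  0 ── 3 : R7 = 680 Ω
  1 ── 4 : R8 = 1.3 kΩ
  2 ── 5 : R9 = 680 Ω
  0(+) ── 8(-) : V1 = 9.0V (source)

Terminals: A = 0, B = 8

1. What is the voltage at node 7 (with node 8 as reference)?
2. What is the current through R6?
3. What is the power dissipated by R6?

Nodal analysis, taking node 8 as the 0 V reference.
Source V1 fixes V_0 = 9 V.
KCL at each unknown node (sum of currents leaving = 0; resistances in Ω):
  Node 1: (V_1 - 9)/5100 + (V_1 - V_2)/5100 + (V_1 - V_4)/1300 = 0
  Node 2: (V_2 - V_1)/5100 + (V_2 - V_5)/680 = 0
  Node 3: (V_3 - V_4)/12000 + (V_3 - 9)/680 + (V_3 - V_6)/12 = 0
  Node 4: (V_4 - V_3)/12000 + (V_4 - V_5)/11000 + (V_4 - V_1)/1300 + (V_4 - V_7)/36000 = 0
  Node 5: (V_5 - V_4)/11000 + (V_5 - V_2)/680 + (V_5 - 0)/20 = 0
  Node 6: (V_6 - V_7)/5100 + (V_6 - V_3)/12 = 0
  Node 7: (V_7 - V_6)/5100 + (V_7 - 0)/2700 + (V_7 - V_4)/36000 = 0
Collecting terms (coefficients in siemens):
  0.001161·V_1 - 0.0001961·V_2 - 0.0007692·V_4 = 0.001765
  0.001667·V_2 - 0.0001961·V_1 - 0.001471·V_5 = 0
  0.08489·V_3 - 0.00008333·V_4 - 0.08333·V_6 = 0.01324
  0.0009713·V_4 - 0.0007692·V_1 - 0.00008333·V_3 - 0.00009091·V_5 - 0.00002778·V_7 = 0
  0.05156·V_5 - 0.001471·V_2 - 0.00009091·V_4 = 0
  0.08353·V_6 - 0.08333·V_3 - 0.0001961·V_7 = 0
  0.0005942·V_7 - 0.00002778·V_4 - 0.0001961·V_6 = 0
Solving these 7 simultaneous equations (Gaussian elimination) gives:
  V_1 = 4.475 V, V_2 = 0.5469 V, V_3 = 8.092 V, V_4 = 4.322 V
  V_5 = 0.02322 V, V_6 = 8.079 V, V_7 = 2.868 V
Part 1:
  Read off the nodal solution: V_7 = 2.868 V
Part 2:
  I_R6 = (V_7 - V_8)/R6 = (2.868 - 0)/2700 = 0.001062 A
  Magnitude: I_R6 = 0.001062 A
Part 3:
  I_R6 = (V_7 - V_8)/R6 = (2.868 - 0)/2700 = 0.001062 A
  P_R6 = I_R6² × R6 = (0.001062)² × 2700 = 0.003046 W

Final answers:
1. V_7 = 2.868 V
2. I_R6 = 0.001062 A
3. P_R6 = 0.003046 W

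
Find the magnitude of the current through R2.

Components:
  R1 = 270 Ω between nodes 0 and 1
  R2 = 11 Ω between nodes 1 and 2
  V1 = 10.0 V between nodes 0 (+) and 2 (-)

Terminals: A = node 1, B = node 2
Nodal analysis, taking node 2 as the 0 V reference.
Source V1 fixes V_0 = 10 V.
KCL at each unknown node (sum of currents leaving = 0; resistances in Ω):
  Node 1: (V_1 - 10)/270 + (V_1 - 0)/11 = 0
Collecting terms: 0.09461 × V_1 = 0.03704  =>  V_1 = 0.3915 V
I_R2 = (V_1 - V_2)/R2 = (0.3915 - 0)/11 = 0.03559 A
|I_R2| = 0.03559 A

Final answer: |I_R2| = 0.03559 A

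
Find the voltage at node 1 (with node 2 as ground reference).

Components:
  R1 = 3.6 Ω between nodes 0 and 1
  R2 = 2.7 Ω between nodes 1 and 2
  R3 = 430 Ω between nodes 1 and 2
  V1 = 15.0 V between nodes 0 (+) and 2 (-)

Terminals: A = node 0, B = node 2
Nodal analysis, taking node 2 as the 0 V reference.
Source V1 fixes V_0 = 15 V.
KCL at each unknown node (sum of currents leaving = 0; resistances in Ω):
  Node 1: (V_1 - 15)/3.6 + (V_1 - 0)/2.7 + (V_1 - 0)/430 = 0
Collecting terms: 0.6505 × V_1 = 4.167  =>  V_1 = 6.406 V
The requested potential is V_1 = 6.406 V.

Final answer: V_1 = 6.406 V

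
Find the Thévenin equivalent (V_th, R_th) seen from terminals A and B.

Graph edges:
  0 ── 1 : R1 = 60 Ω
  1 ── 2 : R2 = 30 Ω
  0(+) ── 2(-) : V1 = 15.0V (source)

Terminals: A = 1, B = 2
Step 1 — V_th is the open-circuit voltage V_A - V_B (nothing connected across the terminals).
Nodal analysis, taking node 2 as the 0 V reference.
Source V1 fixes V_0 = 15 V.
KCL at each unknown node (sum of currents leaving = 0; resistances in Ω):
  Node 1: (V_1 - 15)/60 + (V_1 - 0)/30 = 0
Collecting terms: 0.05 × V_1 = 0.25  =>  V_1 = 5 V
V_th = V_1 - V_2 = 5 - 0 = 5 V
Step 2 — R_th: zero the source — replace V1 by a short circuit (node 2 merges into node 0) — and find the resistance seen between A (node 1) and B (node 0).
Reduce the network between node 1 (A) and node 0 (B) by series/parallel combination:
  Rp1 = R1 ‖ R2 (parallel, both between nodes 0 and 1) = 1/(1/60 + 1/30) = 20 Ω
R_th = 20 Ω

Final answer: V_th = 5 V, R_th = 20 Ω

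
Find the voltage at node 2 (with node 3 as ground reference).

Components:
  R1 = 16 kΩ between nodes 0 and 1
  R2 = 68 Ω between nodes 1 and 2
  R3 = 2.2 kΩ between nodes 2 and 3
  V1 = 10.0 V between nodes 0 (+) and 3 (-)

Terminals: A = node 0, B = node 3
Nodal analysis, taking node 3 as the 0 V reference.
Source V1 fixes V_0 = 10 V.
KCL at each unknown node (sum of currents leaving = 0; resistances in Ω):
  Node 1: (V_1 - 10)/16000 + (V_1 - V_2)/68 = 0
  Node 2: (V_2 - V_1)/68 + (V_2 - 0)/2200 = 0
Collecting terms (coefficients in siemens):
  0.01477·V_1 - 0.01471·V_2 = 0.000625
  0.01516·V_2 - 0.01471·V_1 = 0
Determinant D = (0.01477)(0.01516) - (-0.01471)(-0.01471) = 0.000007632
V_1 = [(0.000625)(0.01516) - (-0.01471)(0)]/D = 1.242 V
V_2 = [(0.01477)(0) - (0.000625)(-0.01471)]/D = 1.204 V
The requested potential is V_2 = 1.204 V.

Final answer: V_2 = 1.204 V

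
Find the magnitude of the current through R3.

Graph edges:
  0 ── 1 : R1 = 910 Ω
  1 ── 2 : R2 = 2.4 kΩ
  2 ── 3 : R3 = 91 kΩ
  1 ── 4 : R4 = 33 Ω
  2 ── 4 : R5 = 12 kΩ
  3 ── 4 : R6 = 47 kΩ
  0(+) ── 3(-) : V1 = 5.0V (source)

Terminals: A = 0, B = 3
Nodal analysis, taking node 3 as the 0 V reference.
Source V1 fixes V_0 = 5 V.
KCL at each unknown node (sum of currents leaving = 0; resistances in Ω):
  Node 1: (V_1 - 5)/910 + (V_1 - V_2)/2400 + (V_1 - V_4)/33 = 0
  Node 2: (V_2 - V_1)/2400 + (V_2 - 0)/91000 + (V_2 - V_4)/12000 = 0
  Node 4: (V_4 - V_1)/33 + (V_4 - V_2)/12000 + (V_4 - 0)/47000 = 0
Collecting terms (coefficients in siemens):
  0.03182·V_1 - 0.0004167·V_2 - 0.0303·V_4 = 0.005495
  0.000511·V_2 - 0.0004167·V_1 - 0.00008333·V_4 = 0
  0.03041·V_4 - 0.0303·V_1 - 0.00008333·V_2 = 0
Solving these 3 simultaneous equations (Gaussian elimination) gives:
  V_1 = 4.858 V, V_2 = 4.753 V, V_4 = 4.855 V
I_R3 = (V_2 - V_3)/R3 = (4.753 - 0)/91000 = 0.00005223 A
|I_R3| = 0.00005223 A

Final answer: |I_R3| = 5.223e-05 A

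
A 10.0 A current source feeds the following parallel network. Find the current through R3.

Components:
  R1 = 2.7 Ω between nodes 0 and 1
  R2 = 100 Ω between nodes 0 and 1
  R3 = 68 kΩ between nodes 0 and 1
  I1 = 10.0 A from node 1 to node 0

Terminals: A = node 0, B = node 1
All resistors sit directly between nodes 0 and 1, so they are in parallel and share one voltage V; the full source current 10 A splits among them.
1/R_par = 1/2.7 + 1/100 + 1/68000 = 0.3804 S  =>  R_par = 2.629 Ω
V = I × R_par = 10 × 2.629 = 26.29 V
I_R3 = V/R3 = 26.29/68000 = 0.0003866 A

Final answer: 0.0003866 A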